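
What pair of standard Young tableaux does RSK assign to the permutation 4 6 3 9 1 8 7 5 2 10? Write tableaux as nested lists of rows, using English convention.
Insert each entry of the permutation into P by Schensted row insertion, recording in Q the position of each new cell.

Insert 4: appended to row 1. P = [[4]].
Insert 6: appended to row 1. P = [[4, 6]].
Insert 3: 3 bumps 4 from row 1; 4 starts row 2. P = [[3, 6], [4]].
Insert 9: appended to row 1. P = [[3, 6, 9], [4]].
Insert 1: 1 bumps 3 from row 1; 3 bumps 4 from row 2; 4 starts row 3. P = [[1, 6, 9], [3], [4]].
Insert 8: 8 bumps 9 from row 1; 9 appends to row 2. P = [[1, 6, 8], [3, 9], [4]].
Insert 7: 7 bumps 8 from row 1; 8 bumps 9 from row 2; 9 appends to row 3. P = [[1, 6, 7], [3, 8], [4, 9]].
Insert 5: 5 bumps 6 from row 1; 6 bumps 8 from row 2; 8 bumps 9 from row 3; 9 starts row 4. P = [[1, 5, 7], [3, 6], [4, 8], [9]].
Insert 2: 2 bumps 5 from row 1; 5 bumps 6 from row 2; 6 bumps 8 from row 3; 8 bumps 9 from row 4; 9 starts row 5. P = [[1, 2, 7], [3, 5], [4, 6], [8], [9]].
Insert 10: appended to row 1. P = [[1, 2, 7, 10], [3, 5], [4, 6], [8], [9]].

So P = [[1, 2, 7, 10], [3, 5], [4, 6], [8], [9]], Q = [[1, 2, 4, 10], [3, 6], [5, 7], [8], [9]].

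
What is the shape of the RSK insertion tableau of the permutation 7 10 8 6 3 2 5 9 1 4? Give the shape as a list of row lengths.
[3, 2, 2, 1, 1, 1]

RSK row insertion gives P = [[1, 4, 9], [2, 5], [3, 8], [6], [7], [10]], which has shape [3, 2, 2, 1, 1, 1].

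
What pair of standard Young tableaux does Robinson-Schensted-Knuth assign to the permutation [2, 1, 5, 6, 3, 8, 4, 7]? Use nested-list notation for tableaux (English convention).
P = [[1, 3, 4, 7], [2, 5, 6, 8]], Q = [[1, 3, 4, 6], [2, 5, 7, 8]]

Insert each entry of the permutation into P by Schensted row insertion, recording in Q the position of each new cell.

Insert 2: appended to row 1. P = [[2]].
Insert 1: 1 bumps 2 from row 1; 2 starts row 2. P = [[1], [2]].
Insert 5: appended to row 1. P = [[1, 5], [2]].
Insert 6: appended to row 1. P = [[1, 5, 6], [2]].
Insert 3: 3 bumps 5 from row 1; 5 appends to row 2. P = [[1, 3, 6], [2, 5]].
Insert 8: appended to row 1. P = [[1, 3, 6, 8], [2, 5]].
Insert 4: 4 bumps 6 from row 1; 6 appends to row 2. P = [[1, 3, 4, 8], [2, 5, 6]].
Insert 7: 7 bumps 8 from row 1; 8 appends to row 2. P = [[1, 3, 4, 7], [2, 5, 6, 8]].

So P = [[1, 3, 4, 7], [2, 5, 6, 8]], Q = [[1, 3, 4, 6], [2, 5, 7, 8]].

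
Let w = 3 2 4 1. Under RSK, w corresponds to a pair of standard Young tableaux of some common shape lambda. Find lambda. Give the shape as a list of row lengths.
RSK row insertion gives P = [[1, 4], [2], [3]], which has shape [2, 1, 1].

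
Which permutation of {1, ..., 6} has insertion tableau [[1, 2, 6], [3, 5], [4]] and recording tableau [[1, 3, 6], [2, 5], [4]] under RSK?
Reverse the RSK construction: for i from n down to 1, find the cell of Q containing i, remove the entry at that cell from P, and reverse-bump it up through P; the value ejected from row 1 is w(i).

Step i=6: Q has 6 at row 1, column 3; remove that cell from P, ejecting 6. So w(6) = 6. P is now [[1, 2], [3, 5], [4]].
Step i=5: Q has 5 at row 2, column 2; remove 5 from row 2 of P and reverse-bump: 5 enters row 1 and ejects 2. So w(5) = 2. P is now [[1, 5], [3], [4]].
Step i=4: Q has 4 at row 3, column 1; remove 4 from row 3 of P and reverse-bump: 4 enters row 2 and ejects 3; 3 enters row 1 and ejects 1. So w(4) = 1. P is now [[3, 5], [4]].
Step i=3: Q has 3 at row 1, column 2; remove that cell from P, ejecting 5. So w(3) = 5. P is now [[3], [4]].
Step i=2: Q has 2 at row 2, column 1; remove 4 from row 2 of P and reverse-bump: 4 enters row 1 and ejects 3. So w(2) = 3. P is now [[4]].
Step i=1: Q has 1 at row 1, column 1; remove that cell from P, ejecting 4. So w(1) = 4. P is now [].

So w = 4 3 5 1 2 6.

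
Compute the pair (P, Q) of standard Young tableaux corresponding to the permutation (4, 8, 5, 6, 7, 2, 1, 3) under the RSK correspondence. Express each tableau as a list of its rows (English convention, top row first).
Insert each entry of the permutation into P by Schensted row insertion, recording in Q the position of each new cell.

Insert 4: appended to row 1. P = [[4]].
Insert 8: appended to row 1. P = [[4, 8]].
Insert 5: 5 bumps 8 from row 1; 8 starts row 2. P = [[4, 5], [8]].
Insert 6: appended to row 1. P = [[4, 5, 6], [8]].
Insert 7: appended to row 1. P = [[4, 5, 6, 7], [8]].
Insert 2: 2 bumps 4 from row 1; 4 bumps 8 from row 2; 8 starts row 3. P = [[2, 5, 6, 7], [4], [8]].
Insert 1: 1 bumps 2 from row 1; 2 bumps 4 from row 2; 4 bumps 8 from row 3; 8 starts row 4. P = [[1, 5, 6, 7], [2], [4], [8]].
Insert 3: 3 bumps 5 from row 1; 5 appends to row 2. P = [[1, 3, 6, 7], [2, 5], [4], [8]].

So P = [[1, 3, 6, 7], [2, 5], [4], [8]], Q = [[1, 2, 4, 5], [3, 8], [6], [7]].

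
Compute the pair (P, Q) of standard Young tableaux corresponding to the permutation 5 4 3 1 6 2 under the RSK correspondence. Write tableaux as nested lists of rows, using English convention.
P = [[1, 2], [3, 6], [4], [5]], Q = [[1, 5], [2, 6], [3], [4]]

Insert each entry of the permutation into P by Schensted row insertion, recording in Q the position of each new cell.

Insert 5: appended to row 1. P = [[5]].
Insert 4: 4 bumps 5 from row 1; 5 starts row 2. P = [[4], [5]].
Insert 3: 3 bumps 4 from row 1; 4 bumps 5 from row 2; 5 starts row 3. P = [[3], [4], [5]].
Insert 1: 1 bumps 3 from row 1; 3 bumps 4 from row 2; 4 bumps 5 from row 3; 5 starts row 4. P = [[1], [3], [4], [5]].
Insert 6: appended to row 1. P = [[1, 6], [3], [4], [5]].
Insert 2: 2 bumps 6 from row 1; 6 appends to row 2. P = [[1, 2], [3, 6], [4], [5]].

So P = [[1, 2], [3, 6], [4], [5]], Q = [[1, 5], [2, 6], [3], [4]].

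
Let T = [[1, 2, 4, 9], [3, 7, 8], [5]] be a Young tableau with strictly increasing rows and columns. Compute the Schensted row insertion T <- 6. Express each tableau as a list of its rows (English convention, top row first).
[[1, 2, 4, 6], [3, 7, 8, 9], [5]]

In row 1, 6 replaces 9 (the leftmost entry greater than 6); 9 is bumped to row 2. 9 is appended to row 2. The new tableau is [[1, 2, 4, 6], [3, 7, 8, 9], [5]].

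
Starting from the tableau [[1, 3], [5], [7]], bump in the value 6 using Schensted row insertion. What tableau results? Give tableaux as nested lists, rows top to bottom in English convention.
6 is larger than every entry of row 1, so it is appended to row 1. The new tableau is [[1, 3, 6], [5], [7]].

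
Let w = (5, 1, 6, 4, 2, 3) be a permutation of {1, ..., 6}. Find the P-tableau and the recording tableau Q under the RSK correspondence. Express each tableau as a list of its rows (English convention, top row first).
Insert each entry of the permutation into P by Schensted row insertion, recording in Q the position of each new cell.

After inserting 5: P = [[5]].
After inserting 1: P = [[1], [5]].
After inserting 6: P = [[1, 6], [5]].
After inserting 4: P = [[1, 4], [5, 6]].
After inserting 2: P = [[1, 2], [4, 6], [5]].
After inserting 3: P = [[1, 2, 3], [4, 6], [5]].

So P = [[1, 2, 3], [4, 6], [5]], Q = [[1, 3, 6], [2, 4], [5]].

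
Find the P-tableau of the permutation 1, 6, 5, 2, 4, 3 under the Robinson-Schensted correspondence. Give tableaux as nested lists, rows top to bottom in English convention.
After inserting 1: P = [[1]].
After inserting 6: P = [[1, 6]].
After inserting 5: P = [[1, 5], [6]].
After inserting 2: P = [[1, 2], [5], [6]].
After inserting 4: P = [[1, 2, 4], [5], [6]].
After inserting 3: P = [[1, 2, 3], [4], [5], [6]].

So P = [[1, 2, 3], [4], [5], [6]].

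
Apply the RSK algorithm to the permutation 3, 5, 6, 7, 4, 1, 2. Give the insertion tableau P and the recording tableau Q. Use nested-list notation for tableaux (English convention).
P = [[1, 2, 6, 7], [3, 4], [5]], Q = [[1, 2, 3, 4], [5, 7], [6]]

Insert each entry of the permutation into P by Schensted row insertion, recording in Q the position of each new cell.

Insert 3: appended to row 1. P = [[3]].
Insert 5: appended to row 1. P = [[3, 5]].
Insert 6: appended to row 1. P = [[3, 5, 6]].
Insert 7: appended to row 1. P = [[3, 5, 6, 7]].
Insert 4: 4 bumps 5 from row 1; 5 starts row 2. P = [[3, 4, 6, 7], [5]].
Insert 1: 1 bumps 3 from row 1; 3 bumps 5 from row 2; 5 starts row 3. P = [[1, 4, 6, 7], [3], [5]].
Insert 2: 2 bumps 4 from row 1; 4 appends to row 2. P = [[1, 2, 6, 7], [3, 4], [5]].

So P = [[1, 2, 6, 7], [3, 4], [5]], Q = [[1, 2, 3, 4], [5, 7], [6]].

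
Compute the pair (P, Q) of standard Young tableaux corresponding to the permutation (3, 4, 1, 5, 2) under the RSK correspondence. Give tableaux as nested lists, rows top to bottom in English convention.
Insert each entry of the permutation into P by Schensted row insertion, recording in Q the position of each new cell.

Insert 3: appended to row 1. P = [[3]].
Insert 4: appended to row 1. P = [[3, 4]].
Insert 1: 1 bumps 3 from row 1; 3 starts row 2. P = [[1, 4], [3]].
Insert 5: appended to row 1. P = [[1, 4, 5], [3]].
Insert 2: 2 bumps 4 from row 1; 4 appends to row 2. P = [[1, 2, 5], [3, 4]].

So P = [[1, 2, 5], [3, 4]], Q = [[1, 2, 4], [3, 5]].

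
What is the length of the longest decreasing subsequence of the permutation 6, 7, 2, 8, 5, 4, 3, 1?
5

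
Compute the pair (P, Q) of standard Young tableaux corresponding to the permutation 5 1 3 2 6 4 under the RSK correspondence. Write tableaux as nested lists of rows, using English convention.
Insert each entry of the permutation into P by Schensted row insertion, recording in Q the position of each new cell.

Insert 5: appended to row 1. P = [[5]].
Insert 1: 1 bumps 5 from row 1; 5 starts row 2. P = [[1], [5]].
Insert 3: appended to row 1. P = [[1, 3], [5]].
Insert 2: 2 bumps 3 from row 1; 3 bumps 5 from row 2; 5 starts row 3. P = [[1, 2], [3], [5]].
Insert 6: appended to row 1. P = [[1, 2, 6], [3], [5]].
Insert 4: 4 bumps 6 from row 1; 6 appends to row 2. P = [[1, 2, 4], [3, 6], [5]].

So P = [[1, 2, 4], [3, 6], [5]], Q = [[1, 3, 5], [2, 6], [4]].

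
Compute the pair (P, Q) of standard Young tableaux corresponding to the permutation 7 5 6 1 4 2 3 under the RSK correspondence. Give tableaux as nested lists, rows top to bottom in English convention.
P = [[1, 2, 3], [4, 6], [5], [7]], Q = [[1, 3, 7], [2, 5], [4], [6]]

Insert each entry of the permutation into P by Schensted row insertion, recording in Q the position of each new cell.

After inserting 7: P = [[7]].
After inserting 5: P = [[5], [7]].
After inserting 6: P = [[5, 6], [7]].
After inserting 1: P = [[1, 6], [5], [7]].
After inserting 4: P = [[1, 4], [5, 6], [7]].
After inserting 2: P = [[1, 2], [4, 6], [5], [7]].
After inserting 3: P = [[1, 2, 3], [4, 6], [5], [7]].

So P = [[1, 2, 3], [4, 6], [5], [7]], Q = [[1, 3, 7], [2, 5], [4], [6]].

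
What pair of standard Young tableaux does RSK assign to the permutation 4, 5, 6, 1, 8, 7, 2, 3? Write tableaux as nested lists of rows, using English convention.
Insert each entry of the permutation into P by Schensted row insertion, recording in Q the position of each new cell.

After inserting 4: P = [[4]].
After inserting 5: P = [[4, 5]].
After inserting 6: P = [[4, 5, 6]].
After inserting 1: P = [[1, 5, 6], [4]].
After inserting 8: P = [[1, 5, 6, 8], [4]].
After inserting 7: P = [[1, 5, 6, 7], [4, 8]].
After inserting 2: P = [[1, 2, 6, 7], [4, 5], [8]].
After inserting 3: P = [[1, 2, 3, 7], [4, 5, 6], [8]].

So P = [[1, 2, 3, 7], [4, 5, 6], [8]], Q = [[1, 2, 3, 5], [4, 6, 8], [7]].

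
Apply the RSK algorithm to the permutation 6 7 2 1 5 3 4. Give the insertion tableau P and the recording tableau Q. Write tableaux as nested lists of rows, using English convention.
P = [[1, 3, 4], [2, 5], [6, 7]], Q = [[1, 2, 7], [3, 5], [4, 6]]

Insert each entry of the permutation into P by Schensted row insertion, recording in Q the position of each new cell.

Insert 6: appended to row 1. P = [[6]].
Insert 7: appended to row 1. P = [[6, 7]].
Insert 2: 2 bumps 6 from row 1; 6 starts row 2. P = [[2, 7], [6]].
Insert 1: 1 bumps 2 from row 1; 2 bumps 6 from row 2; 6 starts row 3. P = [[1, 7], [2], [6]].
Insert 5: 5 bumps 7 from row 1; 7 appends to row 2. P = [[1, 5], [2, 7], [6]].
Insert 3: 3 bumps 5 from row 1; 5 bumps 7 from row 2; 7 appends to row 3. P = [[1, 3], [2, 5], [6, 7]].
Insert 4: appended to row 1. P = [[1, 3, 4], [2, 5], [6, 7]].

So P = [[1, 3, 4], [2, 5], [6, 7]], Q = [[1, 2, 7], [3, 5], [4, 6]].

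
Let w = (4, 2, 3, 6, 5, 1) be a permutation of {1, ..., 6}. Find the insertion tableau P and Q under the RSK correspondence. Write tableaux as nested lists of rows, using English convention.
Insert each entry of the permutation into P by Schensted row insertion, recording in Q the position of each new cell.

Insert 4: appended to row 1. P = [[4]].
Insert 2: 2 bumps 4 from row 1; 4 starts row 2. P = [[2], [4]].
Insert 3: appended to row 1. P = [[2, 3], [4]].
Insert 6: appended to row 1. P = [[2, 3, 6], [4]].
Insert 5: 5 bumps 6 from row 1; 6 appends to row 2. P = [[2, 3, 5], [4, 6]].
Insert 1: 1 bumps 2 from row 1; 2 bumps 4 from row 2; 4 starts row 3. P = [[1, 3, 5], [2, 6], [4]].

So P = [[1, 3, 5], [2, 6], [4]], Q = [[1, 3, 4], [2, 5], [6]].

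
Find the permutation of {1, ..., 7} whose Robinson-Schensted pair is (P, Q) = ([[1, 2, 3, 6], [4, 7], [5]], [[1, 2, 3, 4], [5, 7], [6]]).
Reverse the RSK construction: for i from n down to 1, find the cell of Q containing i, remove the entry at that cell from P, and reverse-bump it up through P; the value ejected from row 1 is w(i).

Step i=7: Q has 7 at row 2, column 2; remove 7 from row 2 of P and reverse-bump: 7 enters row 1 and ejects 6. So w(7) = 6. P is now [[1, 2, 3, 7], [4], [5]].
Step i=6: Q has 6 at row 3, column 1; remove 5 from row 3 of P and reverse-bump: 5 enters row 2 and ejects 4; 4 enters row 1 and ejects 3. So w(6) = 3. P is now [[1, 2, 4, 7], [5]].
Step i=5: Q has 5 at row 2, column 1; remove 5 from row 2 of P and reverse-bump: 5 enters row 1 and ejects 4. So w(5) = 4. P is now [[1, 2, 5, 7]].
Step i=4: Q has 4 at row 1, column 4; remove that cell from P, ejecting 7. So w(4) = 7. P is now [[1, 2, 5]].
Step i=3: Q has 3 at row 1, column 3; remove that cell from P, ejecting 5. So w(3) = 5. P is now [[1, 2]].
Step i=2: Q has 2 at row 1, column 2; remove that cell from P, ejecting 2. So w(2) = 2. P is now [[1]].
Step i=1: Q has 1 at row 1, column 1; remove that cell from P, ejecting 1. So w(1) = 1. P is now [].

So w = 1 2 5 7 4 3 6.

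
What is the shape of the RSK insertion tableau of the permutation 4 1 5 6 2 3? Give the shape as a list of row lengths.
[3, 3]

Row-insert each entry into an empty tableau.

After inserting 4: P = [[4]].
After inserting 1: P = [[1], [4]].
After inserting 5: P = [[1, 5], [4]].
After inserting 6: P = [[1, 5, 6], [4]].
After inserting 2: P = [[1, 2, 6], [4, 5]].
After inserting 3: P = [[1, 2, 3], [4, 5, 6]].

The final insertion tableau P = [[1, 2, 3], [4, 5, 6]] has shape [3, 3].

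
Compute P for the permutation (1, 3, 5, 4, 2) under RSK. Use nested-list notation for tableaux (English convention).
P = [[1, 2, 4], [3], [5]]

Insert 1: appended to row 1. P = [[1]].
Insert 3: appended to row 1. P = [[1, 3]].
Insert 5: appended to row 1. P = [[1, 3, 5]].
Insert 4: 4 bumps 5 from row 1; 5 starts row 2. P = [[1, 3, 4], [5]].
Insert 2: 2 bumps 3 from row 1; 3 bumps 5 from row 2; 5 starts row 3. P = [[1, 2, 4], [3], [5]].

So P = [[1, 2, 4], [3], [5]].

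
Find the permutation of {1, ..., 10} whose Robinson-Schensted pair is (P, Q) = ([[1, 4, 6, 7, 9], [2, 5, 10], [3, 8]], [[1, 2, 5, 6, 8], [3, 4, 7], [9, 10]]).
Reverse the RSK construction: for i from n down to 1, find the cell of Q containing i, remove the entry at that cell from P, and reverse-bump it up through P; the value ejected from row 1 is w(i).

Step i=10: Q has 10 at row 3, column 2; remove 8 from row 3 of P and reverse-bump: 8 enters row 2 and ejects 5; 5 enters row 1 and ejects 4. So w(10) = 4. P is now [[1, 5, 6, 7, 9], [2, 8, 10], [3]].
Step i=9: Q has 9 at row 3, column 1; remove 3 from row 3 of P and reverse-bump: 3 enters row 2 and ejects 2; 2 enters row 1 and ejects 1. So w(9) = 1. P is now [[2, 5, 6, 7, 9], [3, 8, 10]].
Step i=8: Q has 8 at row 1, column 5; remove that cell from P, ejecting 9. So w(8) = 9. P is now [[2, 5, 6, 7], [3, 8, 10]].
Step i=7: Q has 7 at row 2, column 3; remove 10 from row 2 of P and reverse-bump: 10 enters row 1 and ejects 7. So w(7) = 7. P is now [[2, 5, 6, 10], [3, 8]].
Step i=6: Q has 6 at row 1, column 4; remove that cell from P, ejecting 10. So w(6) = 10. P is now [[2, 5, 6], [3, 8]].
Step i=5: Q has 5 at row 1, column 3; remove that cell from P, ejecting 6. So w(5) = 6. P is now [[2, 5], [3, 8]].
Step i=4: Q has 4 at row 2, column 2; remove 8 from row 2 of P and reverse-bump: 8 enters row 1 and ejects 5. So w(4) = 5. P is now [[2, 8], [3]].
Step i=3: Q has 3 at row 2, column 1; remove 3 from row 2 of P and reverse-bump: 3 enters row 1 and ejects 2. So w(3) = 2. P is now [[3, 8]].
Step i=2: Q has 2 at row 1, column 2; remove that cell from P, ejecting 8. So w(2) = 8. P is now [[3]].
Step i=1: Q has 1 at row 1, column 1; remove that cell from P, ejecting 3. So w(1) = 3. P is now [].

So w = 3 8 2 5 6 10 7 9 1 4.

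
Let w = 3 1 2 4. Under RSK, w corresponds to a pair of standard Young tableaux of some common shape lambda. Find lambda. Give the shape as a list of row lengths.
RSK row insertion gives P = [[1, 2, 4], [3]], which has shape [3, 1].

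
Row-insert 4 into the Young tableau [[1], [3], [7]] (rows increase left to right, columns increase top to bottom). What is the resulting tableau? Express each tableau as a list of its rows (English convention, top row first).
[[1, 4], [3], [7]]

4 is larger than every entry of row 1, so it is appended to row 1. The new tableau is [[1, 4], [3], [7]].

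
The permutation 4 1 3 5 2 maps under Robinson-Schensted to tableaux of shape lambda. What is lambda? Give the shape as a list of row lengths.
[3, 1, 1]

Row-insert each entry into an empty tableau.

After inserting 4: P = [[4]].
After inserting 1: P = [[1], [4]].
After inserting 3: P = [[1, 3], [4]].
After inserting 5: P = [[1, 3, 5], [4]].
After inserting 2: P = [[1, 2, 5], [3], [4]].

The final insertion tableau P = [[1, 2, 5], [3], [4]] has shape [3, 1, 1].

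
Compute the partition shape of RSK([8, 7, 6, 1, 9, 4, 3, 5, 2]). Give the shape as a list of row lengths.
Row-insert each entry into an empty tableau.

After inserting 8: P = [[8]].
After inserting 7: P = [[7], [8]].
After inserting 6: P = [[6], [7], [8]].
After inserting 1: P = [[1], [6], [7], [8]].
After inserting 9: P = [[1, 9], [6], [7], [8]].
After inserting 4: P = [[1, 4], [6, 9], [7], [8]].
After inserting 3: P = [[1, 3], [4, 9], [6], [7], [8]].
After inserting 5: P = [[1, 3, 5], [4, 9], [6], [7], [8]].
After inserting 2: P = [[1, 2, 5], [3, 9], [4], [6], [7], [8]].

The final insertion tableau P = [[1, 2, 5], [3, 9], [4], [6], [7], [8]] has shape [3, 2, 1, 1, 1, 1].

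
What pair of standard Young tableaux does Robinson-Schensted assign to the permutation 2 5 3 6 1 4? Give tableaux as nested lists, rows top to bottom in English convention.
Insert each entry of the permutation into P by Schensted row insertion, recording in Q the position of each new cell.

After inserting 2: P = [[2]].
After inserting 5: P = [[2, 5]].
After inserting 3: P = [[2, 3], [5]].
After inserting 6: P = [[2, 3, 6], [5]].
After inserting 1: P = [[1, 3, 6], [2], [5]].
After inserting 4: P = [[1, 3, 4], [2, 6], [5]].

So P = [[1, 3, 4], [2, 6], [5]], Q = [[1, 2, 4], [3, 6], [5]].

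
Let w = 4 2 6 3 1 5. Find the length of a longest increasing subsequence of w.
3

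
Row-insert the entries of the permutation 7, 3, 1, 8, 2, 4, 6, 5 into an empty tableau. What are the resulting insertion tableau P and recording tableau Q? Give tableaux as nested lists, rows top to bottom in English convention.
P = [[1, 2, 4, 5], [3, 6], [7, 8]], Q = [[1, 4, 6, 7], [2, 5], [3, 8]]

Insert each entry of the permutation into P by Schensted row insertion, recording in Q the position of each new cell.

Insert 7: appended to row 1. P = [[7]].
Insert 3: 3 bumps 7 from row 1; 7 starts row 2. P = [[3], [7]].
Insert 1: 1 bumps 3 from row 1; 3 bumps 7 from row 2; 7 starts row 3. P = [[1], [3], [7]].
Insert 8: appended to row 1. P = [[1, 8], [3], [7]].
Insert 2: 2 bumps 8 from row 1; 8 appends to row 2. P = [[1, 2], [3, 8], [7]].
Insert 4: appended to row 1. P = [[1, 2, 4], [3, 8], [7]].
Insert 6: appended to row 1. P = [[1, 2, 4, 6], [3, 8], [7]].
Insert 5: 5 bumps 6 from row 1; 6 bumps 8 from row 2; 8 appends to row 3. P = [[1, 2, 4, 5], [3, 6], [7, 8]].

So P = [[1, 2, 4, 5], [3, 6], [7, 8]], Q = [[1, 4, 6, 7], [2, 5], [3, 8]].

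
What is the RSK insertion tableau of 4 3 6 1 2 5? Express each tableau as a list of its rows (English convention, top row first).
P = [[1, 2, 5], [3, 6], [4]]

Insert 4: appended to row 1. P = [[4]].
Insert 3: 3 bumps 4 from row 1; 4 starts row 2. P = [[3], [4]].
Insert 6: appended to row 1. P = [[3, 6], [4]].
Insert 1: 1 bumps 3 from row 1; 3 bumps 4 from row 2; 4 starts row 3. P = [[1, 6], [3], [4]].
Insert 2: 2 bumps 6 from row 1; 6 appends to row 2. P = [[1, 2], [3, 6], [4]].
Insert 5: appended to row 1. P = [[1, 2, 5], [3, 6], [4]].

So P = [[1, 2, 5], [3, 6], [4]].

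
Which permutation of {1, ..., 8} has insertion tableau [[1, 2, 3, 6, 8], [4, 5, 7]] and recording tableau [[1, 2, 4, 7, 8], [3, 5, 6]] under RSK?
4 5 1 7 2 3 6 8

Reverse RSK: for i = n, n-1, ..., 1, locate i in Q, remove the corresponding corner cell from P, and reverse-bump its entry up through P; the value ejected from row 1 is w(i).

So w = 4 5 1 7 2 3 6 8.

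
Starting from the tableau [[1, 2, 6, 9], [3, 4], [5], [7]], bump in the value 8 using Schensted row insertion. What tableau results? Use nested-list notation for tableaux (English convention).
In row 1, 8 replaces 9 (the leftmost entry greater than 8); 9 is bumped to row 2. 9 is appended to row 2. The new tableau is [[1, 2, 6, 8], [3, 4, 9], [5], [7]].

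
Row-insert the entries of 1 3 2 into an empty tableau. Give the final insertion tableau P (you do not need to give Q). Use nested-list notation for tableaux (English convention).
P = [[1, 2], [3]]

After inserting 1: P = [[1]].
After inserting 3: P = [[1, 3]].
After inserting 2: P = [[1, 2], [3]].

So P = [[1, 2], [3]].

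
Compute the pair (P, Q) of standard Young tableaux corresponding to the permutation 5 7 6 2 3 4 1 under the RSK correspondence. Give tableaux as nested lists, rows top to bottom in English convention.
Insert each entry of the permutation into P by Schensted row insertion, recording in Q the position of each new cell.

After inserting 5: P = [[5]].
After inserting 7: P = [[5, 7]].
After inserting 6: P = [[5, 6], [7]].
After inserting 2: P = [[2, 6], [5], [7]].
After inserting 3: P = [[2, 3], [5, 6], [7]].
After inserting 4: P = [[2, 3, 4], [5, 6], [7]].
After inserting 1: P = [[1, 3, 4], [2, 6], [5], [7]].

So P = [[1, 3, 4], [2, 6], [5], [7]], Q = [[1, 2, 6], [3, 5], [4], [7]].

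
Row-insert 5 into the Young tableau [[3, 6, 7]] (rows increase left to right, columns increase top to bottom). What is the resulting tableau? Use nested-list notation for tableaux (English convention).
[[3, 5, 7], [6]]

In row 1, 5 replaces 6 (the leftmost entry greater than 5); 6 is bumped to row 2. 6 starts a new row 2. The new tableau is [[3, 5, 7], [6]].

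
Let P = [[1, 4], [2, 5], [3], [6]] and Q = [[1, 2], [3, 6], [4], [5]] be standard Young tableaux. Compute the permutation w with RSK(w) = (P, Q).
Reverse the RSK construction: for i from n down to 1, find the cell of Q containing i, remove the entry at that cell from P, and reverse-bump it up through P; the value ejected from row 1 is w(i).

Step i=6: Q has 6 at row 2, column 2; remove 5 from row 2 of P and reverse-bump: 5 enters row 1 and ejects 4. So w(6) = 4. P is now [[1, 5], [2], [3], [6]].
Step i=5: Q has 5 at row 4, column 1; remove 6 from row 4 of P and reverse-bump: 6 enters row 3 and ejects 3; 3 enters row 2 and ejects 2; 2 enters row 1 and ejects 1. So w(5) = 1. P is now [[2, 5], [3], [6]].
Step i=4: Q has 4 at row 3, column 1; remove 6 from row 3 of P and reverse-bump: 6 enters row 2 and ejects 3; 3 enters row 1 and ejects 2. So w(4) = 2. P is now [[3, 5], [6]].
Step i=3: Q has 3 at row 2, column 1; remove 6 from row 2 of P and reverse-bump: 6 enters row 1 and ejects 5. So w(3) = 5. P is now [[3, 6]].
Step i=2: Q has 2 at row 1, column 2; remove that cell from P, ejecting 6. So w(2) = 6. P is now [[3]].
Step i=1: Q has 1 at row 1, column 1; remove that cell from P, ejecting 3. So w(1) = 3. P is now [].

So w = 3 6 5 2 1 4.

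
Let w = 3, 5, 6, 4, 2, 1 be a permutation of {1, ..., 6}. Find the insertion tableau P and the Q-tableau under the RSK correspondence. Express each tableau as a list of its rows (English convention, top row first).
P = [[1, 4, 6], [2], [3], [5]], Q = [[1, 2, 3], [4], [5], [6]]

Insert each entry of the permutation into P by Schensted row insertion, recording in Q the position of each new cell.

Insert 3: appended to row 1. P = [[3]].
Insert 5: appended to row 1. P = [[3, 5]].
Insert 6: appended to row 1. P = [[3, 5, 6]].
Insert 4: 4 bumps 5 from row 1; 5 starts row 2. P = [[3, 4, 6], [5]].
Insert 2: 2 bumps 3 from row 1; 3 bumps 5 from row 2; 5 starts row 3. P = [[2, 4, 6], [3], [5]].
Insert 1: 1 bumps 2 from row 1; 2 bumps 3 from row 2; 3 bumps 5 from row 3; 5 starts row 4. P = [[1, 4, 6], [2], [3], [5]].

So P = [[1, 4, 6], [2], [3], [5]], Q = [[1, 2, 3], [4], [5], [6]].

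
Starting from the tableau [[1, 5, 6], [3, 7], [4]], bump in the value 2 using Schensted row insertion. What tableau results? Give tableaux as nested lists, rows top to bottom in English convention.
In row 1, 2 replaces 5 (the leftmost entry greater than 2); 5 is bumped to row 2. In row 2, 5 replaces 7 (the leftmost entry greater than 5); 7 is bumped to row 3. 7 is appended to row 3. The new tableau is [[1, 2, 6], [3, 5], [4, 7]].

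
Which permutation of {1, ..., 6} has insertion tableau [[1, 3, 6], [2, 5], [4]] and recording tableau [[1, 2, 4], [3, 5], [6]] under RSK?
4 5 2 6 3 1

Reverse the RSK construction: for i from n down to 1, find the cell of Q containing i, remove the entry at that cell from P, and reverse-bump it up through P; the value ejected from row 1 is w(i).

Step i=6: Q has 6 at row 3, column 1; remove 4 from row 3 of P and reverse-bump: 4 enters row 2 and ejects 2; 2 enters row 1 and ejects 1. So w(6) = 1. P is now [[2, 3, 6], [4, 5]].
Step i=5: Q has 5 at row 2, column 2; remove 5 from row 2 of P and reverse-bump: 5 enters row 1 and ejects 3. So w(5) = 3. P is now [[2, 5, 6], [4]].
Step i=4: Q has 4 at row 1, column 3; remove that cell from P, ejecting 6. So w(4) = 6. P is now [[2, 5], [4]].
Step i=3: Q has 3 at row 2, column 1; remove 4 from row 2 of P and reverse-bump: 4 enters row 1 and ejects 2. So w(3) = 2. P is now [[4, 5]].
Step i=2: Q has 2 at row 1, column 2; remove that cell from P, ejecting 5. So w(2) = 5. P is now [[4]].
Step i=1: Q has 1 at row 1, column 1; remove that cell from P, ejecting 4. So w(1) = 4. P is now [].

So w = 4 5 2 6 3 1.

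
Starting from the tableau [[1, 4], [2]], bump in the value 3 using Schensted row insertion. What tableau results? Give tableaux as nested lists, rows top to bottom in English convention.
[[1, 3], [2, 4]]

In row 1, 3 replaces 4 (the leftmost entry greater than 3); 4 is bumped to row 2. 4 is appended to row 2. The new tableau is [[1, 3], [2, 4]].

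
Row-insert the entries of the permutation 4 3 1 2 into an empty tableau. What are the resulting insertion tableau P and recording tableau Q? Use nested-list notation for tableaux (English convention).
P = [[1, 2], [3], [4]], Q = [[1, 4], [2], [3]]

Insert each entry of the permutation into P by Schensted row insertion, recording in Q the position of each new cell.

Insert 4: appended to row 1. P = [[4]].
Insert 3: 3 bumps 4 from row 1; 4 starts row 2. P = [[3], [4]].
Insert 1: 1 bumps 3 from row 1; 3 bumps 4 from row 2; 4 starts row 3. P = [[1], [3], [4]].
Insert 2: appended to row 1. P = [[1, 2], [3], [4]].

So P = [[1, 2], [3], [4]], Q = [[1, 4], [2], [3]].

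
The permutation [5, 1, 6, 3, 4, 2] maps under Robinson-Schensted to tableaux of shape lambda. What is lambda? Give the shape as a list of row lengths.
[3, 2, 1]

RSK row insertion gives P = [[1, 2, 4], [3, 6], [5]], which has shape [3, 2, 1].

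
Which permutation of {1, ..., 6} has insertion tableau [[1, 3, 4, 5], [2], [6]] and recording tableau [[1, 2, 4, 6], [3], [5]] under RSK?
2 6 3 4 1 5

Reverse RSK: for i = n, n-1, ..., 1, locate i in Q, remove the corresponding corner cell from P, and reverse-bump its entry up through P; the value ejected from row 1 is w(i).

So w = 2 6 3 4 1 5.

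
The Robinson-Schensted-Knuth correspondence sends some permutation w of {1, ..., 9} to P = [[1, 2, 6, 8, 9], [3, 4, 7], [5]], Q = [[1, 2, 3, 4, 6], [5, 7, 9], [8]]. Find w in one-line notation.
3 5 7 8 1 9 4 2 6

Reverse the RSK construction: for i from n down to 1, find the cell of Q containing i, remove the entry at that cell from P, and reverse-bump it up through P; the value ejected from row 1 is w(i).

Step i=9: Q has 9 at row 2, column 3; remove 7 from row 2 of P and reverse-bump: 7 enters row 1 and ejects 6. So w(9) = 6. P is now [[1, 2, 7, 8, 9], [3, 4], [5]].
Step i=8: Q has 8 at row 3, column 1; remove 5 from row 3 of P and reverse-bump: 5 enters row 2 and ejects 4; 4 enters row 1 and ejects 2. So w(8) = 2. P is now [[1, 4, 7, 8, 9], [3, 5]].
Step i=7: Q has 7 at row 2, column 2; remove 5 from row 2 of P and reverse-bump: 5 enters row 1 and ejects 4. So w(7) = 4. P is now [[1, 5, 7, 8, 9], [3]].
Step i=6: Q has 6 at row 1, column 5; remove that cell from P, ejecting 9. So w(6) = 9. P is now [[1, 5, 7, 8], [3]].
Step i=5: Q has 5 at row 2, column 1; remove 3 from row 2 of P and reverse-bump: 3 enters row 1 and ejects 1. So w(5) = 1. P is now [[3, 5, 7, 8]].
Step i=4: Q has 4 at row 1, column 4; remove that cell from P, ejecting 8. So w(4) = 8. P is now [[3, 5, 7]].
Step i=3: Q has 3 at row 1, column 3; remove that cell from P, ejecting 7. So w(3) = 7. P is now [[3, 5]].
Step i=2: Q has 2 at row 1, column 2; remove that cell from P, ejecting 5. So w(2) = 5. P is now [[3]].
Step i=1: Q has 1 at row 1, column 1; remove that cell from P, ejecting 3. So w(1) = 3. P is now [].

So w = 3 5 7 8 1 9 4 2 6.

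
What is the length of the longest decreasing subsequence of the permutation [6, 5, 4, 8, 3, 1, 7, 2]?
5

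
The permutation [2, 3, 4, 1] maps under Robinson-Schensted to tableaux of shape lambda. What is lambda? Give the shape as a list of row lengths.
[3, 1]

RSK row insertion gives P = [[1, 3, 4], [2]], which has shape [3, 1].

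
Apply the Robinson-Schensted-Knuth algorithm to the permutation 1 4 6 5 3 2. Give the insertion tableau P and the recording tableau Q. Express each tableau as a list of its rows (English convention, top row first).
Insert each entry of the permutation into P by Schensted row insertion, recording in Q the position of each new cell.

Insert 1: appended to row 1. P = [[1]].
Insert 4: appended to row 1. P = [[1, 4]].
Insert 6: appended to row 1. P = [[1, 4, 6]].
Insert 5: 5 bumps 6 from row 1; 6 starts row 2. P = [[1, 4, 5], [6]].
Insert 3: 3 bumps 4 from row 1; 4 bumps 6 from row 2; 6 starts row 3. P = [[1, 3, 5], [4], [6]].
Insert 2: 2 bumps 3 from row 1; 3 bumps 4 from row 2; 4 bumps 6 from row 3; 6 starts row 4. P = [[1, 2, 5], [3], [4], [6]].

So P = [[1, 2, 5], [3], [4], [6]], Q = [[1, 2, 3], [4], [5], [6]].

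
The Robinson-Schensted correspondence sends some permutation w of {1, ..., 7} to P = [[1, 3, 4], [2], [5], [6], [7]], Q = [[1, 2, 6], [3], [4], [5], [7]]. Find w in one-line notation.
2 7 6 5 3 4 1

Reverse the RSK construction: for i from n down to 1, find the cell of Q containing i, remove the entry at that cell from P, and reverse-bump it up through P; the value ejected from row 1 is w(i).

Step i=7: Q has 7 at row 5, column 1; remove 7 from row 5 of P and reverse-bump: 7 enters row 4 and ejects 6; 6 enters row 3 and ejects 5; 5 enters row 2 and ejects 2; 2 enters row 1 and ejects 1. So w(7) = 1. P is now [[2, 3, 4], [5], [6], [7]].
Step i=6: Q has 6 at row 1, column 3; remove that cell from P, ejecting 4. So w(6) = 4. P is now [[2, 3], [5], [6], [7]].
Step i=5: Q has 5 at row 4, column 1; remove 7 from row 4 of P and reverse-bump: 7 enters row 3 and ejects 6; 6 enters row 2 and ejects 5; 5 enters row 1 and ejects 3. So w(5) = 3. P is now [[2, 5], [6], [7]].
Step i=4: Q has 4 at row 3, column 1; remove 7 from row 3 of P and reverse-bump: 7 enters row 2 and ejects 6; 6 enters row 1 and ejects 5. So w(4) = 5. P is now [[2, 6], [7]].
Step i=3: Q has 3 at row 2, column 1; remove 7 from row 2 of P and reverse-bump: 7 enters row 1 and ejects 6. So w(3) = 6. P is now [[2, 7]].
Step i=2: Q has 2 at row 1, column 2; remove that cell from P, ejecting 7. So w(2) = 7. P is now [[2]].
Step i=1: Q has 1 at row 1, column 1; remove that cell from P, ejecting 2. So w(1) = 2. P is now [].

So w = 2 7 6 5 3 4 1.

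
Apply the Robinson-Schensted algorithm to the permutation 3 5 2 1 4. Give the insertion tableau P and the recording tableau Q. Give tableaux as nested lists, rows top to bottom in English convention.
P = [[1, 4], [2, 5], [3]], Q = [[1, 2], [3, 5], [4]]

Insert each entry of the permutation into P by Schensted row insertion, recording in Q the position of each new cell.

Insert 3: appended to row 1. P = [[3]], Q = [[1]].
Insert 5: appended to row 1. P = [[3, 5]], Q = [[1, 2]].
Insert 2: 2 bumps 3 from row 1; 3 starts row 2. P = [[2, 5], [3]], Q = [[1, 2], [3]].
Insert 1: 1 bumps 2 from row 1; 2 bumps 3 from row 2; 3 starts row 3. P = [[1, 5], [2], [3]], Q = [[1, 2], [3], [4]].
Insert 4: 4 bumps 5 from row 1; 5 appends to row 2. P = [[1, 4], [2, 5], [3]], Q = [[1, 2], [3, 5], [4]].

So P = [[1, 4], [2, 5], [3]], Q = [[1, 2], [3, 5], [4]].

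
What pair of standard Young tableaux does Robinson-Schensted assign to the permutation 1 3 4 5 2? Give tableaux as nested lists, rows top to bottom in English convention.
Insert each entry of the permutation into P by Schensted row insertion, recording in Q the position of each new cell.

Insert 1: appended to row 1. P = [[1]].
Insert 3: appended to row 1. P = [[1, 3]].
Insert 4: appended to row 1. P = [[1, 3, 4]].
Insert 5: appended to row 1. P = [[1, 3, 4, 5]].
Insert 2: 2 bumps 3 from row 1; 3 starts row 2. P = [[1, 2, 4, 5], [3]].

So P = [[1, 2, 4, 5], [3]], Q = [[1, 2, 3, 4], [5]].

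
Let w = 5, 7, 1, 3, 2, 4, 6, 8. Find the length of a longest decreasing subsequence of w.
3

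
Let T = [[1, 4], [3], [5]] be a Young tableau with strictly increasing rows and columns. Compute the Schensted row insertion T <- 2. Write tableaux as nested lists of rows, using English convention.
[[1, 2], [3, 4], [5]]

In row 1, 2 replaces 4 (the leftmost entry greater than 2); 4 is bumped to row 2. 4 is appended to row 2. The new tableau is [[1, 2], [3, 4], [5]].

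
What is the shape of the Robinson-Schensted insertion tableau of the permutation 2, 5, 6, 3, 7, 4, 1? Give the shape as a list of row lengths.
[4, 2, 1]

Row-insert each entry into an empty tableau.

After inserting 2: P = [[2]].
After inserting 5: P = [[2, 5]].
After inserting 6: P = [[2, 5, 6]].
After inserting 3: P = [[2, 3, 6], [5]].
After inserting 7: P = [[2, 3, 6, 7], [5]].
After inserting 4: P = [[2, 3, 4, 7], [5, 6]].
After inserting 1: P = [[1, 3, 4, 7], [2, 6], [5]].

The final insertion tableau P = [[1, 3, 4, 7], [2, 6], [5]] has shape [4, 2, 1].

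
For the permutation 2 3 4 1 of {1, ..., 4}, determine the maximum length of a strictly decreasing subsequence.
2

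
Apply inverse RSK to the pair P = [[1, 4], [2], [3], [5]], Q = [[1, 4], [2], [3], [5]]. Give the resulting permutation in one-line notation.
Reverse the RSK construction: for i from n down to 1, find the cell of Q containing i, remove the entry at that cell from P, and reverse-bump it up through P; the value ejected from row 1 is w(i).

Step i=5: Q has 5 at row 4, column 1; remove 5 from row 4 of P and reverse-bump: 5 enters row 3 and ejects 3; 3 enters row 2 and ejects 2; 2 enters row 1 and ejects 1. So w(5) = 1. P is now [[2, 4], [3], [5]].
Step i=4: Q has 4 at row 1, column 2; remove that cell from P, ejecting 4. So w(4) = 4. P is now [[2], [3], [5]].
Step i=3: Q has 3 at row 3, column 1; remove 5 from row 3 of P and reverse-bump: 5 enters row 2 and ejects 3; 3 enters row 1 and ejects 2. So w(3) = 2. P is now [[3], [5]].
Step i=2: Q has 2 at row 2, column 1; remove 5 from row 2 of P and reverse-bump: 5 enters row 1 and ejects 3. So w(2) = 3. P is now [[5]].
Step i=1: Q has 1 at row 1, column 1; remove that cell from P, ejecting 5. So w(1) = 5. P is now [].

So w = 5 3 2 4 1.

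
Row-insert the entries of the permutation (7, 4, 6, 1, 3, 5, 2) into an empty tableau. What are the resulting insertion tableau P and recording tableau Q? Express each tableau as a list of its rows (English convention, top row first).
Insert each entry of the permutation into P by Schensted row insertion, recording in Q the position of each new cell.

Insert 7: appended to row 1. P = [[7]], Q = [[1]].
Insert 4: 4 bumps 7 from row 1; 7 starts row 2. P = [[4], [7]], Q = [[1], [2]].
Insert 6: appended to row 1. P = [[4, 6], [7]], Q = [[1, 3], [2]].
Insert 1: 1 bumps 4 from row 1; 4 bumps 7 from row 2; 7 starts row 3. P = [[1, 6], [4], [7]], Q = [[1, 3], [2], [4]].
Insert 3: 3 bumps 6 from row 1; 6 appends to row 2. P = [[1, 3], [4, 6], [7]], Q = [[1, 3], [2, 5], [4]].
Insert 5: appended to row 1. P = [[1, 3, 5], [4, 6], [7]], Q = [[1, 3, 6], [2, 5], [4]].
Insert 2: 2 bumps 3 from row 1; 3 bumps 4 from row 2; 4 bumps 7 from row 3; 7 starts row 4. P = [[1, 2, 5], [3, 6], [4], [7]], Q = [[1, 3, 6], [2, 5], [4], [7]].

So P = [[1, 2, 5], [3, 6], [4], [7]], Q = [[1, 3, 6], [2, 5], [4], [7]].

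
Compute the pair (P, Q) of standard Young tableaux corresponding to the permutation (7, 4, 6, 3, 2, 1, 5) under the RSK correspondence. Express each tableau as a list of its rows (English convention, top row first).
Insert each entry of the permutation into P by Schensted row insertion, recording in Q the position of each new cell.

Insert 7: appended to row 1. P = [[7]], Q = [[1]].
Insert 4: 4 bumps 7 from row 1; 7 starts row 2. P = [[4], [7]], Q = [[1], [2]].
Insert 6: appended to row 1. P = [[4, 6], [7]], Q = [[1, 3], [2]].
Insert 3: 3 bumps 4 from row 1; 4 bumps 7 from row 2; 7 starts row 3. P = [[3, 6], [4], [7]], Q = [[1, 3], [2], [4]].
Insert 2: 2 bumps 3 from row 1; 3 bumps 4 from row 2; 4 bumps 7 from row 3; 7 starts row 4. P = [[2, 6], [3], [4], [7]], Q = [[1, 3], [2], [4], [5]].
Insert 1: 1 bumps 2 from row 1; 2 bumps 3 from row 2; 3 bumps 4 from row 3; 4 bumps 7 from row 4; 7 starts row 5. P = [[1, 6], [2], [3], [4], [7]], Q = [[1, 3], [2], [4], [5], [6]].
Insert 5: 5 bumps 6 from row 1; 6 appends to row 2. P = [[1, 5], [2, 6], [3], [4], [7]], Q = [[1, 3], [2, 7], [4], [5], [6]].

So P = [[1, 5], [2, 6], [3], [4], [7]], Q = [[1, 3], [2, 7], [4], [5], [6]].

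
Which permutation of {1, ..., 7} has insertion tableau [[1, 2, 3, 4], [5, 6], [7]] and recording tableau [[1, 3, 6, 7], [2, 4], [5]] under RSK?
Reverse the RSK construction: for i from n down to 1, find the cell of Q containing i, remove the entry at that cell from P, and reverse-bump it up through P; the value ejected from row 1 is w(i).

Step i=7: Q has 7 at row 1, column 4; remove that cell from P, ejecting 4. So w(7) = 4. P is now [[1, 2, 3], [5, 6], [7]].
Step i=6: Q has 6 at row 1, column 3; remove that cell from P, ejecting 3. So w(6) = 3. P is now [[1, 2], [5, 6], [7]].
Step i=5: Q has 5 at row 3, column 1; remove 7 from row 3 of P and reverse-bump: 7 enters row 2 and ejects 6; 6 enters row 1 and ejects 2. So w(5) = 2. P is now [[1, 6], [5, 7]].
Step i=4: Q has 4 at row 2, column 2; remove 7 from row 2 of P and reverse-bump: 7 enters row 1 and ejects 6. So w(4) = 6. P is now [[1, 7], [5]].
Step i=3: Q has 3 at row 1, column 2; remove that cell from P, ejecting 7. So w(3) = 7. P is now [[1], [5]].
Step i=2: Q has 2 at row 2, column 1; remove 5 from row 2 of P and reverse-bump: 5 enters row 1 and ejects 1. So w(2) = 1. P is now [[5]].
Step i=1: Q has 1 at row 1, column 1; remove that cell from P, ejecting 5. So w(1) = 5. P is now [].

So w = 5 1 7 6 2 3 4.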